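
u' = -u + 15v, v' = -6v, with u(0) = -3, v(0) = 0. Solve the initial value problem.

u(t) = -3e^(-t), v(t) = 0

Coefficient matrix A = [[-1, 15], [0, -6]].
Characteristic polynomial det(A - λI) = λ^2 + 7λ + 6 = 0.
Eigenvalues λ = -6, -1.
For λ=-6: (A-λI) row 1 is [5, 15], so an eigenvector is (-3, 1).
For λ=-1: (A-λI) row 1 is [0, 15], so an eigenvector is (1, 0).
General solution: K_1e^(-6t)(-3,1) + K_2e^(-t)(1,0).
Applying u(0)=-3, v(0)=0 gives K_1=0, K_2=-3.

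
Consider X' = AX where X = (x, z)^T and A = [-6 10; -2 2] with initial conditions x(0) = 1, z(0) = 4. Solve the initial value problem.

x(t) = 18e^(-2t)sin(2t) + e^(-2t)cos(2t), z(t) = 7e^(-2t)sin(2t) + 4e^(-2t)cos(2t)

Coefficient matrix A = [[-6, 10], [-2, 2]].
Characteristic polynomial det(A - λI) = λ^2 + 4λ + 8 = 0.
Eigenvalues λ = -2 ± 2i (complex conjugate pair).
For λ=-2+2i: an eigenvector is (2,1) - i(1,0) = (2 - i, 1).
A real fundamental pair from Re and Im of e^((-2+2i)t)v: X_1 = e^(-2t)(cos(2t)·(2,1) + sin(2t)·(1,0)), X_2 = e^(-2t)(sin(2t)·(2,1) - cos(2t)·(1,0)).
General solution: C_1X_1 + C_2X_2.
Applying x(0)=1, z(0)=4 gives C_1=4, C_2=7.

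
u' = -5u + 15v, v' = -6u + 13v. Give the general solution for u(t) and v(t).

Coefficient matrix A = [[-5, 15], [-6, 13]].
Characteristic polynomial det(A - λI) = λ^2 - 8λ + 25 = 0.
Eigenvalues λ = 4 ± 3i (complex conjugate pair).
For λ=4+3i: an eigenvector is (-1,-1) - i(-2,-1) = (-1 + 2i, -1 + i).
A real fundamental pair from Re and Im of e^((4+3i)t)v: X_1 = e^(4t)(cos(3t)·(-1,-1) + sin(3t)·(-2,-1)), X_2 = e^(4t)(sin(3t)·(-1,-1) - cos(3t)·(-2,-1)).
General solution: c_1X_1 + c_2X_2.

u(t) = -2c_1e^(4t)sin(3t) - c_1e^(4t)cos(3t) - c_2e^(4t)sin(3t) + 2c_2e^(4t)cos(3t), v(t) = -c_1e^(4t)sin(3t) - c_1e^(4t)cos(3t) - c_2e^(4t)sin(3t) + c_2e^(4t)cos(3t)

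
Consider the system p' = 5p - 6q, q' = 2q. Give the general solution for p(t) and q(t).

Coefficient matrix A = [[5, -6], [0, 2]].
Characteristic polynomial det(A - λI) = λ^2 - 7λ + 10 = 0.
Eigenvalues λ = 2, 5.
For λ=2: (A-λI) row 1 is [3, -6], so an eigenvector is (-2, -1).
For λ=5: (A-λI) row 1 is [0, -6], so an eigenvector is (-1, 0).
General solution: K_1e^(2t)(-2,-1) + K_2e^(5t)(-1,0).

p(t) = -2K_1e^(2t) - K_2e^(5t), q(t) = -K_1e^(2t)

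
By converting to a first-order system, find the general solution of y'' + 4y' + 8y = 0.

Let x_1 = y, x_2 = y'. Then x_1' = x_2 and x_2' = -8x_1 - 4x_2.
A = [[0,1],[-8,-4]]; det(A-λI) = λ^2 + 4λ + 8.
Eigenvalues λ = -2 ± 2i.

y(t) = c_1e^(-2t)cos(2t) + c_2e^(-2t)sin(2t)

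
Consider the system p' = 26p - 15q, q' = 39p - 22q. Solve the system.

Coefficient matrix A = [[26, -15], [39, -22]].
Characteristic polynomial det(A - λI) = λ^2 - 4λ + 13 = 0.
Eigenvalues λ = 2 ± 3i (complex conjugate pair).
For λ=2+3i: an eigenvector is (-2,-3) - i(-1,-2) = (-2 + i, -3 + 2i).
A real fundamental pair from Re and Im of e^((2+3i)t)v: X_1 = e^(2t)(cos(3t)·(-2,-3) + sin(3t)·(-1,-2)), X_2 = e^(2t)(sin(3t)·(-2,-3) - cos(3t)·(-1,-2)).
General solution: K_1X_1 + K_2X_2.

p(t) = -K_1e^(2t)sin(3t) - 2K_1e^(2t)cos(3t) - 2K_2e^(2t)sin(3t) + K_2e^(2t)cos(3t), q(t) = -2K_1e^(2t)sin(3t) - 3K_1e^(2t)cos(3t) - 3K_2e^(2t)sin(3t) + 2K_2e^(2t)cos(3t)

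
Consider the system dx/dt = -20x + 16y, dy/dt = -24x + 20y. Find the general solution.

Coefficient matrix A = [[-20, 16], [-24, 20]].
Characteristic polynomial det(A - λI) = λ^2 - 16 = 0.
Eigenvalues λ = 4, -4.
For λ=4: (A-λI) row 1 is [-24, 16], so an eigenvector is (2, 3).
For λ=-4: (A-λI) row 1 is [-16, 16], so an eigenvector is (1, 1).
General solution: C_1e^(4t)(2,3) + C_2e^(-4t)(1,1).

x(t) = 2C_1e^(4t) + C_2e^(-4t), y(t) = 3C_1e^(4t) + C_2e^(-4t)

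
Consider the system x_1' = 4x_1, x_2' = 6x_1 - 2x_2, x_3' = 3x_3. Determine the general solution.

x_1(t) = C_1e^(4t), x_2(t) = C_1e^(4t) + C_2e^(-2t), x_3(t) = C_3e^(3t)

Coefficient matrix A = [[4, 0, 0], [6, -2, 0], [0, 0, 3]].
det(A - λI) = 0 gives eigenvalues λ = 4, -2, 3.
For λ=4: eigenvector (1,1,0).
For λ=-2: eigenvector (0,1,0).
For λ=3: eigenvector (0,0,1).
General solution: C_1e^(4t)(1,1,0) + C_2e^(-2t)(0,1,0) + C_3e^(3t)(0,0,1).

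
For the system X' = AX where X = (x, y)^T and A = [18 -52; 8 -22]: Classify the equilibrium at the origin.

stable spiral

A = [[18,-52],[8,-22]]; det(A-λI) = λ^2 + 4λ + 20.
λ = -2 ± 4i: negative real part.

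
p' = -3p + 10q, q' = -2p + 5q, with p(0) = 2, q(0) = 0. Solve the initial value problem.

p(t) = -4e^(t)sin(2t) + 2e^(t)cos(2t), q(t) = -2e^(t)sin(2t)

Coefficient matrix A = [[-3, 10], [-2, 5]].
Characteristic polynomial det(A - λI) = λ^2 - 2λ + 5 = 0.
Eigenvalues λ = 1 ± 2i (complex conjugate pair).
For λ=1+2i: an eigenvector is (2,1) - i(1,0) = (2 - i, 1).
A real fundamental pair from Re and Im of e^((1+2i)t)v: X_1 = e^(t)(cos(2t)·(2,1) + sin(2t)·(1,0)), X_2 = e^(t)(sin(2t)·(2,1) - cos(2t)·(1,0)).
General solution: K_1X_1 + K_2X_2.
Applying p(0)=2, q(0)=0 gives K_1=0, K_2=-2.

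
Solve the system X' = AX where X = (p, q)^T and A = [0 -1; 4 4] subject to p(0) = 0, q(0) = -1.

p(t) = te^(2t), q(t) = -2te^(2t) - e^(2t)

Coefficient matrix A = [[0, -1], [4, 4]].
Characteristic polynomial det(A - λI) = λ^2 - 4λ + 4 = 0.
Single eigenvalue λ = 2 with algebraic multiplicity 2.
Eigenvector v = (1,-2); generalized eigenvector w with (A-λI)w=v is (1,-3).
General solution: e^(2t)[K_1·v + K_2·(t·v + w)].
Applying p(0)=0, q(0)=-1 gives K_1=-1, K_2=1.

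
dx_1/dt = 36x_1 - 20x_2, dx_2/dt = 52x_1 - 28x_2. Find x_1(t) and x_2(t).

x_1(t) = 2c_1e^(4t)sin(4t) - c_1e^(4t)cos(4t) - c_2e^(4t)sin(4t) - 2c_2e^(4t)cos(4t), x_2(t) = 3c_1e^(4t)sin(4t) - 2c_1e^(4t)cos(4t) - 2c_2e^(4t)sin(4t) - 3c_2e^(4t)cos(4t)

Coefficient matrix A = [[36, -20], [52, -28]].
Characteristic polynomial det(A - λI) = λ^2 - 8λ + 32 = 0.
Eigenvalues λ = 4 ± 4i (complex conjugate pair).
For λ=4+4i: an eigenvector is (-1,-2) - i(2,3) = (-1 - 2i, -2 - 3i).
A real fundamental pair from Re and Im of e^((4+4i)t)v: X_1 = e^(4t)(cos(4t)·(-1,-2) + sin(4t)·(2,3)), X_2 = e^(4t)(sin(4t)·(-1,-2) - cos(4t)·(2,3)).
General solution: c_1X_1 + c_2X_2.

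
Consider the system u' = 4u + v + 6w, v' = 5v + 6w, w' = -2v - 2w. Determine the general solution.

Coefficient matrix A = [[4, 1, 6], [0, 5, 6], [0, -2, -2]].
det(A - λI) = 0 gives eigenvalues λ = 4, 1, 2.
For λ=4: eigenvector (1,0,0).
For λ=1: eigenvector (-3,-3,2).
For λ=2: eigenvector (-2,-2,1).
General solution: c_1e^(4t)(1,0,0) + c_2e^(t)(-3,-3,2) + c_3e^(2t)(-2,-2,1).

u(t) = c_1e^(4t) - 3c_2e^(t) - 2c_3e^(2t), v(t) = -3c_2e^(t) - 2c_3e^(2t), w(t) = 2c_2e^(t) + c_3e^(2t)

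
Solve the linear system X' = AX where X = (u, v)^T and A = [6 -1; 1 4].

Coefficient matrix A = [[6, -1], [1, 4]].
Characteristic polynomial det(A - λI) = λ^2 - 10λ + 25 = 0.
Single eigenvalue λ = 5 with algebraic multiplicity 2.
Eigenvector v = (-1,-1); generalized eigenvector w with (A-λI)w=v is (-3,-2).
General solution: e^(5t)[K_1·v + K_2·(t·v + w)].

u(t) = -K_1e^(5t) - K_2te^(5t) - 3K_2e^(5t), v(t) = -K_1e^(5t) - K_2te^(5t) - 2K_2e^(5t)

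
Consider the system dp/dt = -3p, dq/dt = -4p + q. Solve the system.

p(t) = -K_1e^(-3t), q(t) = -K_1e^(-3t) + K_2e^(t)

Coefficient matrix A = [[-3, 0], [-4, 1]].
Characteristic polynomial det(A - λI) = λ^2 + 2λ - 3 = 0.
Eigenvalues λ = -3, 1.
For λ=-3: (A-λI) row 2 is [-4, 4], so an eigenvector is (-1, -1).
For λ=1: (A-λI) row 1 is [-4, 0], so an eigenvector is (0, 1).
General solution: K_1e^(-3t)(-1,-1) + K_2e^(t)(0,1).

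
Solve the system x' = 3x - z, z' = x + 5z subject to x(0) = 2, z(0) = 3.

Coefficient matrix A = [[3, -1], [1, 5]].
Characteristic polynomial det(A - λI) = λ^2 - 8λ + 16 = 0.
Single eigenvalue λ = 4 with algebraic multiplicity 2.
Eigenvector v = (-1,1); generalized eigenvector w with (A-λI)w=v is (2,-1).
General solution: e^(4t)[c_1·v + c_2·(t·v + w)].
Applying x(0)=2, z(0)=3 gives c_1=8, c_2=5.

x(t) = -5te^(4t) + 2e^(4t), z(t) = 5te^(4t) + 3e^(4t)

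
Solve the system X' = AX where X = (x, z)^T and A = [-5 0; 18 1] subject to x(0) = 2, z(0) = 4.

x(t) = 2e^(-5t), z(t) = 10e^(t) - 6e^(-5t)

Coefficient matrix A = [[-5, 0], [18, 1]].
Characteristic polynomial det(A - λI) = λ^2 + 4λ - 5 = 0.
Eigenvalues λ = 1, -5.
For λ=1: (A-λI) row 1 is [-6, 0], so an eigenvector is (0, -1).
For λ=-5: (A-λI) row 2 is [18, 6], so an eigenvector is (1, -3).
General solution: C_1e^(t)(0,-1) + C_2e^(-5t)(1,-3).
Applying x(0)=2, z(0)=4 gives C_1=-10, C_2=2.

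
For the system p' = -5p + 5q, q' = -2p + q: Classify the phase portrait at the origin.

stable spiral

A = [[-5,5],[-2,1]]; det(A-λI) = λ^2 + 4λ + 5.
λ = -2 ± i: negative real part.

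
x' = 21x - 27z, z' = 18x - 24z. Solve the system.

x(t) = -C_1e^(-6t) + 3C_2e^(3t), z(t) = -C_1e^(-6t) + 2C_2e^(3t)

Coefficient matrix A = [[21, -27], [18, -24]].
Characteristic polynomial det(A - λI) = λ^2 + 3λ - 18 = 0.
Eigenvalues λ = -6, 3.
For λ=-6: (A-λI) row 1 is [27, -27], so an eigenvector is (-1, -1).
For λ=3: (A-λI) row 1 is [18, -27], so an eigenvector is (3, 2).
General solution: C_1e^(-6t)(-1,-1) + C_2e^(3t)(3,2).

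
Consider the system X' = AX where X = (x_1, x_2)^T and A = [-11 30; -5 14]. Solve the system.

Coefficient matrix A = [[-11, 30], [-5, 14]].
Characteristic polynomial det(A - λI) = λ^2 - 3λ - 4 = 0.
Eigenvalues λ = 4, -1.
For λ=4: (A-λI) row 1 is [-15, 30], so an eigenvector is (2, 1).
For λ=-1: (A-λI) row 1 is [-10, 30], so an eigenvector is (-3, -1).
General solution: K_1e^(4t)(2,1) + K_2e^(-t)(-3,-1).

x_1(t) = 2K_1e^(4t) - 3K_2e^(-t), x_2(t) = K_1e^(4t) - K_2e^(-t)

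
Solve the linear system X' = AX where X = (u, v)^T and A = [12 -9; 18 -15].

u(t) = C_1e^(3t) + C_2e^(-6t), v(t) = C_1e^(3t) + 2C_2e^(-6t)

Coefficient matrix A = [[12, -9], [18, -15]].
Characteristic polynomial det(A - λI) = λ^2 + 3λ - 18 = 0.
Eigenvalues λ = 3, -6.
For λ=3: (A-λI) row 1 is [9, -9], so an eigenvector is (1, 1).
For λ=-6: (A-λI) row 1 is [18, -9], so an eigenvector is (1, 2).
General solution: C_1e^(3t)(1,1) + C_2e^(-6t)(1,2).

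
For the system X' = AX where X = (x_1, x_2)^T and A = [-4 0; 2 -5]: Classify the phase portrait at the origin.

A = [[-4,0],[2,-5]]; det(A-λI) = λ^2 + 9λ + 20.
λ = -4, -5: both negative.

stable node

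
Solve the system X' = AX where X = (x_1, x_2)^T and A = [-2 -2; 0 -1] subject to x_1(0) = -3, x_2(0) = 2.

x_1(t) = -4e^(-t) + e^(-2t), x_2(t) = 2e^(-t)

Coefficient matrix A = [[-2, -2], [0, -1]].
Characteristic polynomial det(A - λI) = λ^2 + 3λ + 2 = 0.
Eigenvalues λ = -2, -1.
For λ=-2: (A-λI) row 1 is [0, -2], so an eigenvector is (1, 0).
For λ=-1: (A-λI) row 1 is [-1, -2], so an eigenvector is (-2, 1).
General solution: K_1e^(-2t)(1,0) + K_2e^(-t)(-2,1).
Applying x_1(0)=-3, x_2(0)=2 gives K_1=1, K_2=2.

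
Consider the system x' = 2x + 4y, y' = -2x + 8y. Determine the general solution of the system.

Coefficient matrix A = [[2, 4], [-2, 8]].
Characteristic polynomial det(A - λI) = λ^2 - 10λ + 24 = 0.
Eigenvalues λ = 4, 6.
For λ=4: (A-λI) row 1 is [-2, 4], so an eigenvector is (2, 1).
For λ=6: (A-λI) row 1 is [-4, 4], so an eigenvector is (-1, -1).
General solution: c_1e^(4t)(2,1) + c_2e^(6t)(-1,-1).

x(t) = 2c_1e^(4t) - c_2e^(6t), y(t) = c_1e^(4t) - c_2e^(6t)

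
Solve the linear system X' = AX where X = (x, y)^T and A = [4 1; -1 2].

x(t) = K_1e^(3t) + K_2te^(3t) - 2K_2e^(3t), y(t) = -K_1e^(3t) - K_2te^(3t) + 3K_2e^(3t)

Coefficient matrix A = [[4, 1], [-1, 2]].
Characteristic polynomial det(A - λI) = λ^2 - 6λ + 9 = 0.
Single eigenvalue λ = 3 with algebraic multiplicity 2.
Eigenvector v = (1,-1); generalized eigenvector w with (A-λI)w=v is (-2,3).
General solution: e^(3t)[K_1·v + K_2·(t·v + w)].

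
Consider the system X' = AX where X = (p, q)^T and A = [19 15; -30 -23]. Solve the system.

p(t) = K_1e^(-2t)sin(3t) - 2K_1e^(-2t)cos(3t) - 2K_2e^(-2t)sin(3t) - K_2e^(-2t)cos(3t), q(t) = -K_1e^(-2t)sin(3t) + 3K_1e^(-2t)cos(3t) + 3K_2e^(-2t)sin(3t) + K_2e^(-2t)cos(3t)

Coefficient matrix A = [[19, 15], [-30, -23]].
Characteristic polynomial det(A - λI) = λ^2 + 4λ + 13 = 0.
Eigenvalues λ = -2 ± 3i (complex conjugate pair).
For λ=-2+3i: an eigenvector is (-2,3) - i(1,-1) = (-2 - i, 3 + i).
A real fundamental pair from Re and Im of e^((-2+3i)t)v: X_1 = e^(-2t)(cos(3t)·(-2,3) + sin(3t)·(1,-1)), X_2 = e^(-2t)(sin(3t)·(-2,3) - cos(3t)·(1,-1)).
General solution: K_1X_1 + K_2X_2.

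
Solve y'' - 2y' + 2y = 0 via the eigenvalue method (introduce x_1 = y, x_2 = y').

Let x_1 = y, x_2 = y'. Then x_1' = x_2 and x_2' = -2x_1 + 2x_2.
A = [[0,1],[-2,2]]; det(A-λI) = λ^2 - 2λ + 2.
Eigenvalues λ = 1 ± i.

y(t) = C_1e^(t)cos(t) + C_2e^(t)sin(t)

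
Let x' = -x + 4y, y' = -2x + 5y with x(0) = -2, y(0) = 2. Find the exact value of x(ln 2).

32

A = [[-1,4],[-2,5]]; eigenvalues λ = 1, 3.
Eigenvectors: (-2,-1) for λ=1, (-1,-1) for λ=3.
From the initial condition, c_1 = 4, c_2 = -6.
x(ln 2) = (4)(2^1)(-2) + (-6)(2^3)(-1) = 32.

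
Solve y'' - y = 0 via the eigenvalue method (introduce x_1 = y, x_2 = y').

Let x_1 = y, x_2 = y'. Then x_1' = x_2 and x_2' = x_1.
A = [[0,1],[1,0]]; det(A-λI) = λ^2 - 1.
Eigenvalues λ = 1, -1 with eigenvectors (1,1), (1,-1).

y(t) = K_1e^(t) + K_2e^(-t)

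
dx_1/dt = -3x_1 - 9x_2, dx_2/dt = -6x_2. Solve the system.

Coefficient matrix A = [[-3, -9], [0, -6]].
Characteristic polynomial det(A - λI) = λ^2 + 9λ + 18 = 0.
Eigenvalues λ = -3, -6.
For λ=-3: (A-λI) row 1 is [0, -9], so an eigenvector is (-1, 0).
For λ=-6: (A-λI) row 1 is [3, -9], so an eigenvector is (-3, -1).
General solution: K_1e^(-3t)(-1,0) + K_2e^(-6t)(-3,-1).

x_1(t) = -K_1e^(-3t) - 3K_2e^(-6t), x_2(t) = -K_2e^(-6t)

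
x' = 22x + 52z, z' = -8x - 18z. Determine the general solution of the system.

Coefficient matrix A = [[22, 52], [-8, -18]].
Characteristic polynomial det(A - λI) = λ^2 - 4λ + 20 = 0.
Eigenvalues λ = 2 ± 4i (complex conjugate pair).
For λ=2+4i: an eigenvector is (-2,1) - i(3,-1) = (-2 - 3i, 1 + i).
A real fundamental pair from Re and Im of e^((2+4i)t)v: X_1 = e^(2t)(cos(4t)·(-2,1) + sin(4t)·(3,-1)), X_2 = e^(2t)(sin(4t)·(-2,1) - cos(4t)·(3,-1)).
General solution: c_1X_1 + c_2X_2.

x(t) = 3c_1e^(2t)sin(4t) - 2c_1e^(2t)cos(4t) - 2c_2e^(2t)sin(4t) - 3c_2e^(2t)cos(4t), z(t) = -c_1e^(2t)sin(4t) + c_1e^(2t)cos(4t) + c_2e^(2t)sin(4t) + c_2e^(2t)cos(4t)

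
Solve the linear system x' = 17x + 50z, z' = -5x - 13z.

Coefficient matrix A = [[17, 50], [-5, -13]].
Characteristic polynomial det(A - λI) = λ^2 - 4λ + 29 = 0.
Eigenvalues λ = 2 ± 5i (complex conjugate pair).
For λ=2+5i: an eigenvector is (3,-1) - i(-1,0) = (3 + i, -1).
A real fundamental pair from Re and Im of e^((2+5i)t)v: X_1 = e^(2t)(cos(5t)·(3,-1) + sin(5t)·(-1,0)), X_2 = e^(2t)(sin(5t)·(3,-1) - cos(5t)·(-1,0)).
General solution: K_1X_1 + K_2X_2.

x(t) = -K_1e^(2t)sin(5t) + 3K_1e^(2t)cos(5t) + 3K_2e^(2t)sin(5t) + K_2e^(2t)cos(5t), z(t) = -K_1e^(2t)cos(5t) - K_2e^(2t)sin(5t)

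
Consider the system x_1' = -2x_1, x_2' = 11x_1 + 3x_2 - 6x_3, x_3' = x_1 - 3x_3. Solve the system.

x_1(t) = C_1e^(-2t), x_2(t) = -C_1e^(-2t) - C_2e^(3t) + C_3e^(-3t), x_3(t) = C_1e^(-2t) + C_3e^(-3t)

Coefficient matrix A = [[-2, 0, 0], [11, 3, -6], [1, 0, -3]].
det(A - λI) = 0 gives eigenvalues λ = -2, 3, -3.
For λ=-2: eigenvector (1,-1,1).
For λ=3: eigenvector (0,-1,0).
For λ=-3: eigenvector (0,1,1).
General solution: C_1e^(-2t)(1,-1,1) + C_2e^(3t)(0,-1,0) + C_3e^(-3t)(0,1,1).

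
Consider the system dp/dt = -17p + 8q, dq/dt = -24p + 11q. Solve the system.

Coefficient matrix A = [[-17, 8], [-24, 11]].
Characteristic polynomial det(A - λI) = λ^2 + 6λ + 5 = 0.
Eigenvalues λ = -1, -5.
For λ=-1: (A-λI) row 1 is [-16, 8], so an eigenvector is (1, 2).
For λ=-5: (A-λI) row 1 is [-12, 8], so an eigenvector is (2, 3).
General solution: C_1e^(-t)(1,2) + C_2e^(-5t)(2,3).

p(t) = C_1e^(-t) + 2C_2e^(-5t), q(t) = 2C_1e^(-t) + 3C_2e^(-5t)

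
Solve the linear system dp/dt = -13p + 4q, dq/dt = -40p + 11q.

Coefficient matrix A = [[-13, 4], [-40, 11]].
Characteristic polynomial det(A - λI) = λ^2 + 2λ + 17 = 0.
Eigenvalues λ = -1 ± 4i (complex conjugate pair).
For λ=-1+4i: an eigenvector is (0,1) - i(1,3) = (0 - i, 1 - 3i).
A real fundamental pair from Re and Im of e^((-1+4i)t)v: X_1 = e^(-t)(cos(4t)·(0,1) + sin(4t)·(1,3)), X_2 = e^(-t)(sin(4t)·(0,1) - cos(4t)·(1,3)).
General solution: K_1X_1 + K_2X_2.

p(t) = K_1e^(-t)sin(4t) - K_2e^(-t)cos(4t), q(t) = 3K_1e^(-t)sin(4t) + K_1e^(-t)cos(4t) + K_2e^(-t)sin(4t) - 3K_2e^(-t)cos(4t)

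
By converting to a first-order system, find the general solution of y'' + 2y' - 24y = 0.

Let x_1 = y, x_2 = y'. Then x_1' = x_2 and x_2' = 24x_1 - 2x_2.
A = [[0,1],[24,-2]]; det(A-λI) = λ^2 + 2λ - 24.
Eigenvalues λ = -6, 4 with eigenvectors (1,-6), (1,4).

y(t) = K_1e^(-6t) + K_2e^(4t)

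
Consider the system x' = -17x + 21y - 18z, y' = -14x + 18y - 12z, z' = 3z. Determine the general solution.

x(t) = c_1e^(4t) + 3c_2e^(-3t) - 3c_3e^(3t), y(t) = c_1e^(4t) + 2c_2e^(-3t) - 2c_3e^(3t), z(t) = c_3e^(3t)

Coefficient matrix A = [[-17, 21, -18], [-14, 18, -12], [0, 0, 3]].
det(A - λI) = 0 gives eigenvalues λ = 4, -3, 3.
For λ=4: eigenvector (1,1,0).
For λ=-3: eigenvector (3,2,0).
For λ=3: eigenvector (-3,-2,1).
General solution: c_1e^(4t)(1,1,0) + c_2e^(-3t)(3,2,0) + c_3e^(3t)(-3,-2,1).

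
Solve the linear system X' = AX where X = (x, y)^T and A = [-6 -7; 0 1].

x(t) = -K_1e^(-6t) + K_2e^(t), y(t) = -K_2e^(t)

Coefficient matrix A = [[-6, -7], [0, 1]].
Characteristic polynomial det(A - λI) = λ^2 + 5λ - 6 = 0.
Eigenvalues λ = -6, 1.
For λ=-6: (A-λI) row 1 is [0, -7], so an eigenvector is (-1, 0).
For λ=1: (A-λI) row 1 is [-7, -7], so an eigenvector is (1, -1).
General solution: K_1e^(-6t)(-1,0) + K_2e^(t)(1,-1).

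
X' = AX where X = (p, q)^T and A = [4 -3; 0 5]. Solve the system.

p(t) = -K_1e^(4t) + 3K_2e^(5t), q(t) = -K_2e^(5t)

Coefficient matrix A = [[4, -3], [0, 5]].
Characteristic polynomial det(A - λI) = λ^2 - 9λ + 20 = 0.
Eigenvalues λ = 4, 5.
For λ=4: (A-λI) row 1 is [0, -3], so an eigenvector is (-1, 0).
For λ=5: (A-λI) row 1 is [-1, -3], so an eigenvector is (3, -1).
General solution: K_1e^(4t)(-1,0) + K_2e^(5t)(3,-1).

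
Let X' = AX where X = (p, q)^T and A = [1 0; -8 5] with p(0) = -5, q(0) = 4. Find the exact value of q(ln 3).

3372

A = [[1,0],[-8,5]]; eigenvalues λ = 5, 1.
Eigenvectors: (0,-1) for λ=5, (-1,-2) for λ=1.
From the initial condition, c_1 = -14, c_2 = 5.
q(ln 3) = (-14)(3^5)(-1) + (5)(3^1)(-2) = 3372.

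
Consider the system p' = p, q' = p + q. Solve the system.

Coefficient matrix A = [[1, 0], [1, 1]].
Characteristic polynomial det(A - λI) = λ^2 - 2λ + 1 = 0.
Single eigenvalue λ = 1 with algebraic multiplicity 2.
Eigenvector v = (0,-1); generalized eigenvector w with (A-λI)w=v is (-1,-2).
General solution: e^(t)[K_1·v + K_2·(t·v + w)].

p(t) = -K_2e^(t), q(t) = -K_1e^(t) - K_2te^(t) - 2K_2e^(t)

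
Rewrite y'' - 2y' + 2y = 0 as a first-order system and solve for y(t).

y(t) = C_1e^(t)cos(t) + C_2e^(t)sin(t)

Let x_1 = y, x_2 = y'. Then x_1' = x_2 and x_2' = -2x_1 + 2x_2.
A = [[0,1],[-2,2]]; det(A-λI) = λ^2 - 2λ + 2.
Eigenvalues λ = 1 ± i.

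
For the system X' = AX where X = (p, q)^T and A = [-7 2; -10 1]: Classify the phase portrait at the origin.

A = [[-7,2],[-10,1]]; det(A-λI) = λ^2 + 6λ + 13.
λ = -3 ± 2i: negative real part.

stable spiral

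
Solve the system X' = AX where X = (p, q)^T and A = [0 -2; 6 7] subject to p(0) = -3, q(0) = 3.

p(t) = 3e^(4t) - 6e^(3t), q(t) = -6e^(4t) + 9e^(3t)

Coefficient matrix A = [[0, -2], [6, 7]].
Characteristic polynomial det(A - λI) = λ^2 - 7λ + 12 = 0.
Eigenvalues λ = 3, 4.
For λ=3: (A-λI) row 1 is [-3, -2], so an eigenvector is (2, -3).
For λ=4: (A-λI) row 1 is [-4, -2], so an eigenvector is (-1, 2).
General solution: C_1e^(3t)(2,-3) + C_2e^(4t)(-1,2).
Applying p(0)=-3, q(0)=3 gives C_1=-3, C_2=-3.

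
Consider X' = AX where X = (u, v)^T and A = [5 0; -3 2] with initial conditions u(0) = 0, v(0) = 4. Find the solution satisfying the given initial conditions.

Coefficient matrix A = [[5, 0], [-3, 2]].
Characteristic polynomial det(A - λI) = λ^2 - 7λ + 10 = 0.
Eigenvalues λ = 2, 5.
For λ=2: (A-λI) row 1 is [3, 0], so an eigenvector is (0, -1).
For λ=5: (A-λI) row 2 is [-3, -3], so an eigenvector is (-1, 1).
General solution: C_1e^(2t)(0,-1) + C_2e^(5t)(-1,1).
Applying u(0)=0, v(0)=4 gives C_1=-4, C_2=0.

u(t) = 0, v(t) = 4e^(2t)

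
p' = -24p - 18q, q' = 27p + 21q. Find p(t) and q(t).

p(t) = -c_1e^(-6t) + 2c_2e^(3t), q(t) = c_1e^(-6t) - 3c_2e^(3t)

Coefficient matrix A = [[-24, -18], [27, 21]].
Characteristic polynomial det(A - λI) = λ^2 + 3λ - 18 = 0.
Eigenvalues λ = -6, 3.
For λ=-6: (A-λI) row 1 is [-18, -18], so an eigenvector is (-1, 1).
For λ=3: (A-λI) row 1 is [-27, -18], so an eigenvector is (2, -3).
General solution: c_1e^(-6t)(-1,1) + c_2e^(3t)(2,-3).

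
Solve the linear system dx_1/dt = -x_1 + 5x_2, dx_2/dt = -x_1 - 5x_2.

Coefficient matrix A = [[-1, 5], [-1, -5]].
Characteristic polynomial det(A - λI) = λ^2 + 6λ + 10 = 0.
Eigenvalues λ = -3 ± i (complex conjugate pair).
For λ=-3+i: an eigenvector is (-1,0) - i(-2,1) = (-1 + 2i, 0 - i).
A real fundamental pair from Re and Im of e^((-3+i)t)v: X_1 = e^(-3t)(cos(t)·(-1,0) + sin(t)·(-2,1)), X_2 = e^(-3t)(sin(t)·(-1,0) - cos(t)·(-2,1)).
General solution: C_1X_1 + C_2X_2.

x_1(t) = -2C_1e^(-3t)sin(t) - C_1e^(-3t)cos(t) - C_2e^(-3t)sin(t) + 2C_2e^(-3t)cos(t), x_2(t) = C_1e^(-3t)sin(t) - C_2e^(-3t)cos(t)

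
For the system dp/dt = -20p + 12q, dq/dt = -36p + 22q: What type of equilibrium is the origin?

A = [[-20,12],[-36,22]]; det(A-λI) = λ^2 - 2λ - 8.
λ = 4, -2: opposite signs.

saddle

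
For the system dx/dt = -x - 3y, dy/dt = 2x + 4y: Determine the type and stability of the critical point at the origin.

unstable node

A = [[-1,-3],[2,4]]; det(A-λI) = λ^2 - 3λ + 2.
λ = 2, 1: both positive.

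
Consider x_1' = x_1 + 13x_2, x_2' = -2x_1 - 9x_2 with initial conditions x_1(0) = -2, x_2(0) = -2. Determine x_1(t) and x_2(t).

x_1(t) = -36e^(-4t)sin(t) - 2e^(-4t)cos(t), x_2(t) = 14e^(-4t)sin(t) - 2e^(-4t)cos(t)

Coefficient matrix A = [[1, 13], [-2, -9]].
Characteristic polynomial det(A - λI) = λ^2 + 8λ + 17 = 0.
Eigenvalues λ = -4 ± i (complex conjugate pair).
For λ=-4+i: an eigenvector is (2,-1) - i(-3,1) = (2 + 3i, -1 - i).
A real fundamental pair from Re and Im of e^((-4+i)t)v: X_1 = e^(-4t)(cos(t)·(2,-1) + sin(t)·(-3,1)), X_2 = e^(-4t)(sin(t)·(2,-1) - cos(t)·(-3,1)).
General solution: C_1X_1 + C_2X_2.
Applying x_1(0)=-2, x_2(0)=-2 gives C_1=8, C_2=-6.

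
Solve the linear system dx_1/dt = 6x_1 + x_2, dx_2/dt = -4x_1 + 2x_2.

Coefficient matrix A = [[6, 1], [-4, 2]].
Characteristic polynomial det(A - λI) = λ^2 - 8λ + 16 = 0.
Single eigenvalue λ = 4 with algebraic multiplicity 2.
Eigenvector v = (-1,2); generalized eigenvector w with (A-λI)w=v is (0,-1).
General solution: e^(4t)[c_1·v + c_2·(t·v + w)].

x_1(t) = -c_1e^(4t) - c_2te^(4t), x_2(t) = 2c_1e^(4t) + 2c_2te^(4t) - c_2e^(4t)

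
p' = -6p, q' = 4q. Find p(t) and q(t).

p(t) = -C_2e^(-6t), q(t) = C_1e^(4t)

Coefficient matrix A = [[-6, 0], [0, 4]].
Characteristic polynomial det(A - λI) = λ^2 + 2λ - 24 = 0.
Eigenvalues λ = 4, -6.
For λ=4: (A-λI) row 1 is [-10, 0], so an eigenvector is (0, 1).
For λ=-6: (A-λI) row 2 is [0, 10], so an eigenvector is (-1, 0).
General solution: C_1e^(4t)(0,1) + C_2e^(-6t)(-1,0).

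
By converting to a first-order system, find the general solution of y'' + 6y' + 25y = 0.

y(t) = c_1e^(-3t)cos(4t) + c_2e^(-3t)sin(4t)

Let x_1 = y, x_2 = y'. Then x_1' = x_2 and x_2' = -25x_1 - 6x_2.
A = [[0,1],[-25,-6]]; det(A-λI) = λ^2 + 6λ + 25.
Eigenvalues λ = -3 ± 4i.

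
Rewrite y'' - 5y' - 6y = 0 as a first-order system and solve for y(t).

Let x_1 = y, x_2 = y'. Then x_1' = x_2 and x_2' = 6x_1 + 5x_2.
A = [[0,1],[6,5]]; det(A-λI) = λ^2 - 5λ - 6.
Eigenvalues λ = -1, 6 with eigenvectors (1,-1), (1,6).

y(t) = K_1e^(-t) + K_2e^(6t)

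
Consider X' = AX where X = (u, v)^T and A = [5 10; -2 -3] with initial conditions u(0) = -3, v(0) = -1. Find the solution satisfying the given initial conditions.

u(t) = -11e^(t)sin(2t) - 3e^(t)cos(2t), v(t) = 5e^(t)sin(2t) - e^(t)cos(2t)

Coefficient matrix A = [[5, 10], [-2, -3]].
Characteristic polynomial det(A - λI) = λ^2 - 2λ + 5 = 0.
Eigenvalues λ = 1 ± 2i (complex conjugate pair).
For λ=1+2i: an eigenvector is (2,-1) - i(-1,0) = (2 + i, -1).
A real fundamental pair from Re and Im of e^((1+2i)t)v: X_1 = e^(t)(cos(2t)·(2,-1) + sin(2t)·(-1,0)), X_2 = e^(t)(sin(2t)·(2,-1) - cos(2t)·(-1,0)).
General solution: c_1X_1 + c_2X_2.
Applying u(0)=-3, v(0)=-1 gives c_1=1, c_2=-5.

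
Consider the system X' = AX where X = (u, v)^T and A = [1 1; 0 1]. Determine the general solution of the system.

Coefficient matrix A = [[1, 1], [0, 1]].
Characteristic polynomial det(A - λI) = λ^2 - 2λ + 1 = 0.
Single eigenvalue λ = 1 with algebraic multiplicity 2.
Eigenvector v = (-1,0); generalized eigenvector w with (A-λI)w=v is (2,-1).
General solution: e^(t)[c_1·v + c_2·(t·v + w)].

u(t) = -c_1e^(t) - c_2te^(t) + 2c_2e^(t), v(t) = -c_2e^(t)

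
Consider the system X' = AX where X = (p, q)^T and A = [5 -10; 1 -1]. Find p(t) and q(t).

Coefficient matrix A = [[5, -10], [1, -1]].
Characteristic polynomial det(A - λI) = λ^2 - 4λ + 5 = 0.
Eigenvalues λ = 2 ± i (complex conjugate pair).
For λ=2+i: an eigenvector is (-3,-1) - i(1,0) = (-3 - i, -1).
A real fundamental pair from Re and Im of e^((2+i)t)v: X_1 = e^(2t)(cos(t)·(-3,-1) + sin(t)·(1,0)), X_2 = e^(2t)(sin(t)·(-3,-1) - cos(t)·(1,0)).
General solution: C_1X_1 + C_2X_2.

p(t) = C_1e^(2t)sin(t) - 3C_1e^(2t)cos(t) - 3C_2e^(2t)sin(t) - C_2e^(2t)cos(t), q(t) = -C_1e^(2t)cos(t) - C_2e^(2t)sin(t)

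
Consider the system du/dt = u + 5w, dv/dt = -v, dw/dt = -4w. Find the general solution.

Coefficient matrix A = [[1, 0, 5], [0, -1, 0], [0, 0, -4]].
det(A - λI) = 0 gives eigenvalues λ = 1, -1, -4.
For λ=1: eigenvector (1,0,0).
For λ=-1: eigenvector (0,1,0).
For λ=-4: eigenvector (-1,0,1).
General solution: C_1e^(t)(1,0,0) + C_2e^(-t)(0,1,0) + C_3e^(-4t)(-1,0,1).

u(t) = C_1e^(t) - C_3e^(-4t), v(t) = C_2e^(-t), w(t) = C_3e^(-4t)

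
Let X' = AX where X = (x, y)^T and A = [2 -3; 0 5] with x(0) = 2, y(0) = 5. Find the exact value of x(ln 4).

A = [[2,-3],[0,5]]; eigenvalues λ = 5, 2.
Eigenvectors: (-1,1) for λ=5, (1,0) for λ=2.
From the initial condition, c_1 = 5, c_2 = 7.
x(ln 4) = (5)(4^5)(-1) + (7)(4^2)(1) = -5008.

-5008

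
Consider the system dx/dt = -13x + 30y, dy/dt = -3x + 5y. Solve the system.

Coefficient matrix A = [[-13, 30], [-3, 5]].
Characteristic polynomial det(A - λI) = λ^2 + 8λ + 25 = 0.
Eigenvalues λ = -4 ± 3i (complex conjugate pair).
For λ=-4+3i: an eigenvector is (1,0) - i(-3,-1) = (1 + 3i, 0 + i).
A real fundamental pair from Re and Im of e^((-4+3i)t)v: X_1 = e^(-4t)(cos(3t)·(1,0) + sin(3t)·(-3,-1)), X_2 = e^(-4t)(sin(3t)·(1,0) - cos(3t)·(-3,-1)).
General solution: K_1X_1 + K_2X_2.

x(t) = -3K_1e^(-4t)sin(3t) + K_1e^(-4t)cos(3t) + K_2e^(-4t)sin(3t) + 3K_2e^(-4t)cos(3t), y(t) = -K_1e^(-4t)sin(3t) + K_2e^(-4t)cos(3t)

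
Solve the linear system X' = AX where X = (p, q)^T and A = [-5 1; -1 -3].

p(t) = K_1e^(-4t) + K_2te^(-4t) + 2K_2e^(-4t), q(t) = K_1e^(-4t) + K_2te^(-4t) + 3K_2e^(-4t)

Coefficient matrix A = [[-5, 1], [-1, -3]].
Characteristic polynomial det(A - λI) = λ^2 + 8λ + 16 = 0.
Single eigenvalue λ = -4 with algebraic multiplicity 2.
Eigenvector v = (1,1); generalized eigenvector w with (A-λI)w=v is (2,3).
General solution: e^(-4t)[K_1·v + K_2·(t·v + w)].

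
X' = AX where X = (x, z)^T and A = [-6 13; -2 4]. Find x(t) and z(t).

Coefficient matrix A = [[-6, 13], [-2, 4]].
Characteristic polynomial det(A - λI) = λ^2 + 2λ + 2 = 0.
Eigenvalues λ = -1 ± i (complex conjugate pair).
For λ=-1+i: an eigenvector is (-2,-1) - i(-3,-1) = (-2 + 3i, -1 + i).
A real fundamental pair from Re and Im of e^((-1+i)t)v: X_1 = e^(-t)(cos(t)·(-2,-1) + sin(t)·(-3,-1)), X_2 = e^(-t)(sin(t)·(-2,-1) - cos(t)·(-3,-1)).
General solution: C_1X_1 + C_2X_2.

x(t) = -3C_1e^(-t)sin(t) - 2C_1e^(-t)cos(t) - 2C_2e^(-t)sin(t) + 3C_2e^(-t)cos(t), z(t) = -C_1e^(-t)sin(t) - C_1e^(-t)cos(t) - C_2e^(-t)sin(t) + C_2e^(-t)cos(t)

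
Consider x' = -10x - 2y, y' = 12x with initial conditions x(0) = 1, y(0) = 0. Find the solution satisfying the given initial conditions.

x(t) = -2e^(-4t) + 3e^(-6t), y(t) = 6e^(-4t) - 6e^(-6t)

Coefficient matrix A = [[-10, -2], [12, 0]].
Characteristic polynomial det(A - λI) = λ^2 + 10λ + 24 = 0.
Eigenvalues λ = -4, -6.
For λ=-4: (A-λI) row 1 is [-6, -2], so an eigenvector is (1, -3).
For λ=-6: (A-λI) row 1 is [-4, -2], so an eigenvector is (-1, 2).
General solution: C_1e^(-4t)(1,-3) + C_2e^(-6t)(-1,2).
Applying x(0)=1, y(0)=0 gives C_1=-2, C_2=-3.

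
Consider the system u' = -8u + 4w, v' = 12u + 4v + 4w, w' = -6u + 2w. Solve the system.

Coefficient matrix A = [[-8, 0, 4], [12, 4, 4], [-6, 0, 2]].
det(A - λI) = 0 gives eigenvalues λ = -4, 4, -2.
For λ=-4: eigenvector (1,-2,1).
For λ=4: eigenvector (0,1,0).
For λ=-2: eigenvector (2,-6,3).
General solution: c_1e^(-4t)(1,-2,1) + c_2e^(4t)(0,1,0) + c_3e^(-2t)(2,-6,3).

u(t) = c_1e^(-4t) + 2c_3e^(-2t), v(t) = -2c_1e^(-4t) + c_2e^(4t) - 6c_3e^(-2t), w(t) = c_1e^(-4t) + 3c_3e^(-2t)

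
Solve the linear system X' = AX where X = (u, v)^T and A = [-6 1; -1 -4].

u(t) = -K_1e^(-5t) - K_2te^(-5t) + 3K_2e^(-5t), v(t) = -K_1e^(-5t) - K_2te^(-5t) + 2K_2e^(-5t)

Coefficient matrix A = [[-6, 1], [-1, -4]].
Characteristic polynomial det(A - λI) = λ^2 + 10λ + 25 = 0.
Single eigenvalue λ = -5 with algebraic multiplicity 2.
Eigenvector v = (-1,-1); generalized eigenvector w with (A-λI)w=v is (3,2).
General solution: e^(-5t)[K_1·v + K_2·(t·v + w)].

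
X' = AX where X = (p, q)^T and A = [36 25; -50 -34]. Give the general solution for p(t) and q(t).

Coefficient matrix A = [[36, 25], [-50, -34]].
Characteristic polynomial det(A - λI) = λ^2 - 2λ + 26 = 0.
Eigenvalues λ = 1 ± 5i (complex conjugate pair).
For λ=1+5i: an eigenvector is (2,-3) - i(-1,1) = (2 + i, -3 - i).
A real fundamental pair from Re and Im of e^((1+5i)t)v: X_1 = e^(t)(cos(5t)·(2,-3) + sin(5t)·(-1,1)), X_2 = e^(t)(sin(5t)·(2,-3) - cos(5t)·(-1,1)).
General solution: c_1X_1 + c_2X_2.

p(t) = -c_1e^(t)sin(5t) + 2c_1e^(t)cos(5t) + 2c_2e^(t)sin(5t) + c_2e^(t)cos(5t), q(t) = c_1e^(t)sin(5t) - 3c_1e^(t)cos(5t) - 3c_2e^(t)sin(5t) - c_2e^(t)cos(5t)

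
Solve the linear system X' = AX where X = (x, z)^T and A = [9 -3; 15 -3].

x(t) = -K_1e^(3t)cos(3t) - K_2e^(3t)sin(3t), z(t) = -K_1e^(3t)sin(3t) - 2K_1e^(3t)cos(3t) - 2K_2e^(3t)sin(3t) + K_2e^(3t)cos(3t)

Coefficient matrix A = [[9, -3], [15, -3]].
Characteristic polynomial det(A - λI) = λ^2 - 6λ + 18 = 0.
Eigenvalues λ = 3 ± 3i (complex conjugate pair).
For λ=3+3i: an eigenvector is (-1,-2) - i(0,-1) = (-1, -2 + i).
A real fundamental pair from Re and Im of e^((3+3i)t)v: X_1 = e^(3t)(cos(3t)·(-1,-2) + sin(3t)·(0,-1)), X_2 = e^(3t)(sin(3t)·(-1,-2) - cos(3t)·(0,-1)).
General solution: K_1X_1 + K_2X_2.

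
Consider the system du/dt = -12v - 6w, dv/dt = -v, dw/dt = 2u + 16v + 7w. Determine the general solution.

Coefficient matrix A = [[0, -12, -6], [0, -1, 0], [2, 16, 7]].
det(A - λI) = 0 gives eigenvalues λ = -1, 4, 3.
For λ=-1: eigenvector (0,1,-2).
For λ=4: eigenvector (-3,0,2).
For λ=3: eigenvector (-2,0,1).
General solution: K_1e^(-t)(0,1,-2) + K_2e^(4t)(-3,0,2) + K_3e^(3t)(-2,0,1).

u(t) = -3K_2e^(4t) - 2K_3e^(3t), v(t) = K_1e^(-t), w(t) = -2K_1e^(-t) + 2K_2e^(4t) + K_3e^(3t)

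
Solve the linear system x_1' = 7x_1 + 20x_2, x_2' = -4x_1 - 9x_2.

x_1(t) = 2c_1e^(-t)sin(4t) + c_1e^(-t)cos(4t) + c_2e^(-t)sin(4t) - 2c_2e^(-t)cos(4t), x_2(t) = -c_1e^(-t)sin(4t) + c_2e^(-t)cos(4t)

Coefficient matrix A = [[7, 20], [-4, -9]].
Characteristic polynomial det(A - λI) = λ^2 + 2λ + 17 = 0.
Eigenvalues λ = -1 ± 4i (complex conjugate pair).
For λ=-1+4i: an eigenvector is (1,0) - i(2,-1) = (1 - 2i, 0 + i).
A real fundamental pair from Re and Im of e^((-1+4i)t)v: X_1 = e^(-t)(cos(4t)·(1,0) + sin(4t)·(2,-1)), X_2 = e^(-t)(sin(4t)·(1,0) - cos(4t)·(2,-1)).
General solution: c_1X_1 + c_2X_2.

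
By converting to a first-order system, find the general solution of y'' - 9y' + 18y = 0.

Let x_1 = y, x_2 = y'. Then x_1' = x_2 and x_2' = -18x_1 + 9x_2.
A = [[0,1],[-18,9]]; det(A-λI) = λ^2 - 9λ + 18.
Eigenvalues λ = 3, 6 with eigenvectors (1,3), (1,6).

y(t) = C_1e^(3t) + C_2e^(6t)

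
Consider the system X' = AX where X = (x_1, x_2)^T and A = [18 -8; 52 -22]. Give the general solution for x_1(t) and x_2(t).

x_1(t) = -K_1e^(-2t)sin(4t) + K_1e^(-2t)cos(4t) + K_2e^(-2t)sin(4t) + K_2e^(-2t)cos(4t), x_2(t) = -2K_1e^(-2t)sin(4t) + 3K_1e^(-2t)cos(4t) + 3K_2e^(-2t)sin(4t) + 2K_2e^(-2t)cos(4t)

Coefficient matrix A = [[18, -8], [52, -22]].
Characteristic polynomial det(A - λI) = λ^2 + 4λ + 20 = 0.
Eigenvalues λ = -2 ± 4i (complex conjugate pair).
For λ=-2+4i: an eigenvector is (1,3) - i(-1,-2) = (1 + i, 3 + 2i).
A real fundamental pair from Re and Im of e^((-2+4i)t)v: X_1 = e^(-2t)(cos(4t)·(1,3) + sin(4t)·(-1,-2)), X_2 = e^(-2t)(sin(4t)·(1,3) - cos(4t)·(-1,-2)).
General solution: K_1X_1 + K_2X_2.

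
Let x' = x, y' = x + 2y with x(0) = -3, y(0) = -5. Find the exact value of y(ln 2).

-26

A = [[1,0],[1,2]]; eigenvalues λ = 2, 1.
Eigenvectors: (0,-1) for λ=2, (1,-1) for λ=1.
From the initial condition, c_1 = 8, c_2 = -3.
y(ln 2) = (8)(2^2)(-1) + (-3)(2^1)(-1) = -26.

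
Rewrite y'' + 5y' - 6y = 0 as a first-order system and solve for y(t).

Let x_1 = y, x_2 = y'. Then x_1' = x_2 and x_2' = 6x_1 - 5x_2.
A = [[0,1],[6,-5]]; det(A-λI) = λ^2 + 5λ - 6.
Eigenvalues λ = -6, 1 with eigenvectors (1,-6), (1,1).

y(t) = c_1e^(-6t) + c_2e^(t)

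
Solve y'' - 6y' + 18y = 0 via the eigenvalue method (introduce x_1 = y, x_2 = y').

Let x_1 = y, x_2 = y'. Then x_1' = x_2 and x_2' = -18x_1 + 6x_2.
A = [[0,1],[-18,6]]; det(A-λI) = λ^2 - 6λ + 18.
Eigenvalues λ = 3 ± 3i.

y(t) = K_1e^(3t)cos(3t) + K_2e^(3t)sin(3t)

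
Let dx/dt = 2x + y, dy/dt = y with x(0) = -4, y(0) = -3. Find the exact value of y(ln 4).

-12

A = [[2,1],[0,1]]; eigenvalues λ = 1, 2.
Eigenvectors: (-1,1) for λ=1, (1,0) for λ=2.
From the initial condition, c_1 = -3, c_2 = -7.
y(ln 4) = (-3)(4^1)(1) + (-7)(4^2)(0) = -12.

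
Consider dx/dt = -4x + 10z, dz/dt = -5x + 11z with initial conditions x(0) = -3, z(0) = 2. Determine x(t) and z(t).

Coefficient matrix A = [[-4, 10], [-5, 11]].
Characteristic polynomial det(A - λI) = λ^2 - 7λ + 6 = 0.
Eigenvalues λ = 6, 1.
For λ=6: (A-λI) row 1 is [-10, 10], so an eigenvector is (1, 1).
For λ=1: (A-λI) row 1 is [-5, 10], so an eigenvector is (2, 1).
General solution: C_1e^(6t)(1,1) + C_2e^(t)(2,1).
Applying x(0)=-3, z(0)=2 gives C_1=7, C_2=-5.

x(t) = 7e^(6t) - 10e^(t), z(t) = 7e^(6t) - 5e^(t)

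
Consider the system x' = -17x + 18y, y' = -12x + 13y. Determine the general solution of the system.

x(t) = C_1e^(t) + 3C_2e^(-5t), y(t) = C_1e^(t) + 2C_2e^(-5t)

Coefficient matrix A = [[-17, 18], [-12, 13]].
Characteristic polynomial det(A - λI) = λ^2 + 4λ - 5 = 0.
Eigenvalues λ = 1, -5.
For λ=1: (A-λI) row 1 is [-18, 18], so an eigenvector is (1, 1).
For λ=-5: (A-λI) row 1 is [-12, 18], so an eigenvector is (3, 2).
General solution: C_1e^(t)(1,1) + C_2e^(-5t)(3,2).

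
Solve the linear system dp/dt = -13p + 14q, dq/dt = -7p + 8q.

Coefficient matrix A = [[-13, 14], [-7, 8]].
Characteristic polynomial det(A - λI) = λ^2 + 5λ - 6 = 0.
Eigenvalues λ = -6, 1.
For λ=-6: (A-λI) row 1 is [-7, 14], so an eigenvector is (-2, -1).
For λ=1: (A-λI) row 1 is [-14, 14], so an eigenvector is (1, 1).
General solution: K_1e^(-6t)(-2,-1) + K_2e^(t)(1,1).

p(t) = -2K_1e^(-6t) + K_2e^(t), q(t) = -K_1e^(-6t) + K_2e^(t)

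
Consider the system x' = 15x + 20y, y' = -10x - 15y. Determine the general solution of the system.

x(t) = -2K_1e^(5t) + K_2e^(-5t), y(t) = K_1e^(5t) - K_2e^(-5t)

Coefficient matrix A = [[15, 20], [-10, -15]].
Characteristic polynomial det(A - λI) = λ^2 - 25 = 0.
Eigenvalues λ = 5, -5.
For λ=5: (A-λI) row 1 is [10, 20], so an eigenvector is (-2, 1).
For λ=-5: (A-λI) row 1 is [20, 20], so an eigenvector is (1, -1).
General solution: K_1e^(5t)(-2,1) + K_2e^(-5t)(1,-1).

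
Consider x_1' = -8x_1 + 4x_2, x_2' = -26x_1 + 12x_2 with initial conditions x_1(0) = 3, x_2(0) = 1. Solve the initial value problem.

x_1(t) = -13e^(2t)sin(2t) + 3e^(2t)cos(2t), x_2(t) = -34e^(2t)sin(2t) + e^(2t)cos(2t)

Coefficient matrix A = [[-8, 4], [-26, 12]].
Characteristic polynomial det(A - λI) = λ^2 - 4λ + 8 = 0.
Eigenvalues λ = 2 ± 2i (complex conjugate pair).
For λ=2+2i: an eigenvector is (1,2) - i(-1,-3) = (1 + i, 2 + 3i).
A real fundamental pair from Re and Im of e^((2+2i)t)v: X_1 = e^(2t)(cos(2t)·(1,2) + sin(2t)·(-1,-3)), X_2 = e^(2t)(sin(2t)·(1,2) - cos(2t)·(-1,-3)).
General solution: C_1X_1 + C_2X_2.
Applying x_1(0)=3, x_2(0)=1 gives C_1=8, C_2=-5.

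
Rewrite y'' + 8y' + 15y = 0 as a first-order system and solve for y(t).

Let x_1 = y, x_2 = y'. Then x_1' = x_2 and x_2' = -15x_1 - 8x_2.
A = [[0,1],[-15,-8]]; det(A-λI) = λ^2 + 8λ + 15.
Eigenvalues λ = -3, -5 with eigenvectors (1,-3), (1,-5).

y(t) = K_1e^(-3t) + K_2e^(-5t)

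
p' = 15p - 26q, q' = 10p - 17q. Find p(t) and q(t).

Coefficient matrix A = [[15, -26], [10, -17]].
Characteristic polynomial det(A - λI) = λ^2 + 2λ + 5 = 0.
Eigenvalues λ = -1 ± 2i (complex conjugate pair).
For λ=-1+2i: an eigenvector is (-2,-1) - i(-3,-2) = (-2 + 3i, -1 + 2i).
A real fundamental pair from Re and Im of e^((-1+2i)t)v: X_1 = e^(-t)(cos(2t)·(-2,-1) + sin(2t)·(-3,-2)), X_2 = e^(-t)(sin(2t)·(-2,-1) - cos(2t)·(-3,-2)).
General solution: c_1X_1 + c_2X_2.

p(t) = -3c_1e^(-t)sin(2t) - 2c_1e^(-t)cos(2t) - 2c_2e^(-t)sin(2t) + 3c_2e^(-t)cos(2t), q(t) = -2c_1e^(-t)sin(2t) - c_1e^(-t)cos(2t) - c_2e^(-t)sin(2t) + 2c_2e^(-t)cos(2t)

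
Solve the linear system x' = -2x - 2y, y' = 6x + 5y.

x(t) = C_1e^(2t) + 2C_2e^(t), y(t) = -2C_1e^(2t) - 3C_2e^(t)

Coefficient matrix A = [[-2, -2], [6, 5]].
Characteristic polynomial det(A - λI) = λ^2 - 3λ + 2 = 0.
Eigenvalues λ = 2, 1.
For λ=2: (A-λI) row 1 is [-4, -2], so an eigenvector is (1, -2).
For λ=1: (A-λI) row 1 is [-3, -2], so an eigenvector is (2, -3).
General solution: C_1e^(2t)(1,-2) + C_2e^(t)(2,-3).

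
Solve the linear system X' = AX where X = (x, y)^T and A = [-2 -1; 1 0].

x(t) = C_1e^(-t) + C_2te^(-t) - 2C_2e^(-t), y(t) = -C_1e^(-t) - C_2te^(-t) + C_2e^(-t)

Coefficient matrix A = [[-2, -1], [1, 0]].
Characteristic polynomial det(A - λI) = λ^2 + 2λ + 1 = 0.
Single eigenvalue λ = -1 with algebraic multiplicity 2.
Eigenvector v = (1,-1); generalized eigenvector w with (A-λI)w=v is (-2,1).
General solution: e^(-t)[C_1·v + C_2·(t·v + w)].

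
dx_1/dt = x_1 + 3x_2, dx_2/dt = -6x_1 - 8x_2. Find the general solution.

x_1(t) = -C_1e^(-5t) + C_2e^(-2t), x_2(t) = 2C_1e^(-5t) - C_2e^(-2t)

Coefficient matrix A = [[1, 3], [-6, -8]].
Characteristic polynomial det(A - λI) = λ^2 + 7λ + 10 = 0.
Eigenvalues λ = -5, -2.
For λ=-5: (A-λI) row 1 is [6, 3], so an eigenvector is (-1, 2).
For λ=-2: (A-λI) row 1 is [3, 3], so an eigenvector is (1, -1).
General solution: C_1e^(-5t)(-1,2) + C_2e^(-2t)(1,-1).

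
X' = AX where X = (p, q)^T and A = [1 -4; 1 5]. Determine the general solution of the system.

p(t) = -2K_1e^(3t) - 2K_2te^(3t) - 3K_2e^(3t), q(t) = K_1e^(3t) + K_2te^(3t) + 2K_2e^(3t)

Coefficient matrix A = [[1, -4], [1, 5]].
Characteristic polynomial det(A - λI) = λ^2 - 6λ + 9 = 0.
Single eigenvalue λ = 3 with algebraic multiplicity 2.
Eigenvector v = (-2,1); generalized eigenvector w with (A-λI)w=v is (-3,2).
General solution: e^(3t)[K_1·v + K_2·(t·v + w)].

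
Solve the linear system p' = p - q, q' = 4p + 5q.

p(t) = -C_1e^(3t) - C_2te^(3t) + 2C_2e^(3t), q(t) = 2C_1e^(3t) + 2C_2te^(3t) - 3C_2e^(3t)

Coefficient matrix A = [[1, -1], [4, 5]].
Characteristic polynomial det(A - λI) = λ^2 - 6λ + 9 = 0.
Single eigenvalue λ = 3 with algebraic multiplicity 2.
Eigenvector v = (-1,2); generalized eigenvector w with (A-λI)w=v is (2,-3).
General solution: e^(3t)[C_1·v + C_2·(t·v + w)].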